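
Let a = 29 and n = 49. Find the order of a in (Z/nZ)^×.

7

By Lagrange's theorem, ord_49(29) divides φ(49) = φ(7^2) = 7·(7−1) = 42 = 2 · 3 · 7.
Divisors of 42: 1, 2, 3, 6, 7, 14, 21, 42.
Compute 29^d (mod 49) for the divisors d until we hit 1:
29^1 ≡ 29 (mod 49)
29^2 ≡ 8 (mod 49)
29^3 ≡ 36 (mod 49)
29^6 ≡ 22 (mod 49)
29^7 ≡ 1 (mod 49) ✓
So ord_49(29) = 7.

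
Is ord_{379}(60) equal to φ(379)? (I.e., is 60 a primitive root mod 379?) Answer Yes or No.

Yes

φ(379) = 379 − 1 = 378 = 2 · 3^3 · 7.
60 is a primitive root mod 379 iff 60^(φ(379)/q) ≢ 1 for every prime q | φ(379), i.e. q ∈ {2, 3, 7}.
60^189 ≡ 378 (mod 379)  [q = 2: ≢ 1 ✓]
60^126 ≡ 327 (mod 379)  [q = 3: ≢ 1 ✓]
60^54 ≡ 138 (mod 379)  [q = 7: ≢ 1 ✓]
Every test exponent gives a nontrivial residue, hence 60 generates the full group.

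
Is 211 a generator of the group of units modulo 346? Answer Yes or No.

φ(346) = φ(2)·φ(173) = 1·172 = 172 = 2^2 · 43.
211 is a primitive root mod 346 iff 211^(φ(346)/q) ≢ 1 for every prime q | φ(346), i.e. q ∈ {2, 43}.
211^86 ≡ 1 (mod 346)  [q = 2: ≡ 1 ✗]
211^4 ≡ 313 (mod 346)  [q = 43: ≢ 1 ✓]
211^86 ≡ 1 shows ord(211) | 86, strictly less than φ(346); not a primitive root.

No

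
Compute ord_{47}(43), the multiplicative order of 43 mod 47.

ord(43) | φ(47) = 47 − 1 = 46 = 2 · 23.
Divisors of 46: 1, 2, 23, 46.
Compute 43^d (mod 47) for the divisors d until we hit 1:
43^1 ≡ 43 (mod 47)
43^2 ≡ 16 (mod 47)
43^23 ≡ 46 (mod 47)
43^46 ≡ 1 (mod 47) ✓
Hence ord(43) = 46.

46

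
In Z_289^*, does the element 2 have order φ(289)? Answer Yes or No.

φ(289) = φ(17^2) = 17·(17−1) = 272 = 2^4 · 17.
It suffices to check that the order of 2 is not a proper divisor of 272: compute 2^(272/q) for q ∈ {2, 17}.
2^136 ≡ 1 (mod 289)  [q = 2: ≡ 1 ✗]
2^16 ≡ 222 (mod 289)  [q = 17: ≢ 1 ✓]
The check at q = 2 fails, so 2 generates a proper subgroup.

No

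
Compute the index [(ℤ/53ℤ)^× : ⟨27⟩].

1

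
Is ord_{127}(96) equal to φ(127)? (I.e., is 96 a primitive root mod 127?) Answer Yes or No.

Yes

φ(127) = 127 − 1 = 126 = 2 · 3^2 · 7.
It suffices to check that the order of 96 is not a proper divisor of 126: compute 96^(126/q) for q ∈ {2, 3, 7}.
96^63 ≡ 126 (mod 127)  [q = 2: ≢ 1 ✓]
96^42 ≡ 107 (mod 127)  [q = 3: ≢ 1 ✓]
96^18 ≡ 2 (mod 127)  [q = 7: ≢ 1 ✓]
All checks pass, so 96 has order 126 and is a primitive root modulo 127.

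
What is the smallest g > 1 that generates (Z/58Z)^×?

3

φ(58) = φ(2)·φ(29) = 1·28 = 28 = 2^2 · 7.
g is a primitive root iff g^(28/q) ≢ 1 (mod 58) for each prime q ∈ {2, 7}.
g = 2: gcd(2, 58) = 2 > 1, not a unit — skip.
g = 3: 3^14 ≡ 57; 3^4 ≡ 23 — none is 1, so 3 is a primitive root.
So 3 is the smallest generator of (Z/58Z)^×.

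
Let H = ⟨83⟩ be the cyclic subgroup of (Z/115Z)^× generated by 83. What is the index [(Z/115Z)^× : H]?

2

Since 83 ∈ (Z/115Z)^×, its order divides φ(115) = φ(5·23) = (5−1)·(23−1) = 4·22 = 88 = 2^3 · 11.
Divisors of 88: 1, 2, 4, 8, 11, 22, 44, 88.
Compute 83^d (mod 115) for the divisors d until we hit 1:
83^1 ≡ 83
83^2 ≡ 104
83^4 ≡ 6
83^8 ≡ 36
83^11 ≡ 22
83^22 ≡ 24
83^44 ≡ 1
Thus |⟨83⟩| = ord(83) = 44.
[(Z/115Z)^× : ⟨83⟩] = 88/44 = 2.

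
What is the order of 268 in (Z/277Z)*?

138

Since 268 ∈ (Z/277Z)^×, its order divides φ(277) = 277 − 1 = 276 = 2^2 · 3 · 23.
Divisors of 276: 1, 2, 3, 4, 6, 12, 23, 46, 69, 92, 138, 276.
Compute 268^d (mod 277) for the divisors d until we hit 1:
268^1 ≡ 268
268^2 ≡ 81
268^3 ≡ 102
268^4 ≡ 190
268^6 ≡ 155
268^12 ≡ 203
268^23 ≡ 161
268^46 ≡ 160
268^69 ≡ 276
268^92 ≡ 116
268^138 ≡ 1
Hence ord(268) = 138.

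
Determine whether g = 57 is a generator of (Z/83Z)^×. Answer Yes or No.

φ(83) = 83 − 1 = 82 = 2 · 41.
57 is a primitive root mod 83 iff 57^(φ(83)/q) ≢ 1 for every prime q | φ(83), i.e. q ∈ {2, 41}.
57^41 ≡ 82 (mod 83)  [q = 2: ≢ 1 ✓]
57^2 ≡ 12 (mod 83)  [q = 41: ≢ 1 ✓]
All checks pass, so 57 has order 82 and is a primitive root modulo 83.

Yes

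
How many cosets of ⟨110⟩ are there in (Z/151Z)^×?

The order of 110 must divide φ(151) = 151 − 1 = 150 = 2 · 3 · 5^2.
Divisors of 150: 1, 2, 3, 5, 6, 10, 15, 25, 30, 50, 75, 150.
Check 110^d mod 151 for each divisor in increasing order:
110^1 ≡ 110
110^2 ≡ 20
110^3 ≡ 86
110^5 ≡ 59
110^6 ≡ 148
110^10 ≡ 8
110^15 ≡ 19
110^25 ≡ 1
So ord_151(110) = 25, hence |⟨110⟩| = 25.
The index is φ(151) / ord(110) = 150 / 25 = 6.

6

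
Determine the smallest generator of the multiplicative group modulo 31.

φ(31) = 31 − 1 = 30 = 2 · 3 · 5.
g is a primitive root iff g^(30/q) ≢ 1 (mod 31) for each prime q ∈ {2, 3, 5}.
g = 2: 2^15 ≡ 1 — hits 1, so not a primitive root.
g = 3: 3^15 ≡ 30; 3^10 ≡ 25; 3^6 ≡ 16 — none is 1, so 3 is a primitive root.
The smallest primitive root modulo 31 is 3.

3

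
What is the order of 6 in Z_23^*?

11

Since 6 ∈ (Z/23Z)^×, its order divides φ(23) = 23 − 1 = 22 = 2 · 11.
Divisors of 22: 1, 2, 11, 22.
Compute 6^d (mod 23) for the divisors d until we hit 1:
6^1 ≡ 6 (mod 23)
6^2 ≡ 13 (mod 23)
6^11 ≡ 1 (mod 23) ✓
So ord_23(6) = 11.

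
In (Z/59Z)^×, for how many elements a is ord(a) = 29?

28

φ(59) = 59 − 1 = 58 = 2 · 29.
Since (Z/59Z)^× is cyclic of order 58, the number of elements of order d is φ(d) when d | 58 and 0 otherwise.
29 | 58, and φ(29) = 29 − 1 = 28.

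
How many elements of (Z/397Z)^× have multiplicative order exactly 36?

12

φ(397) = 397 − 1 = 396 = 2^2 · 3^2 · 11.
(Z/397Z)^× is cyclic (|G| = 396); a cyclic group of order m has exactly φ(d) elements of each order d | m, and none otherwise.
36 = 2^2 · 3^2 divides 396, and φ(36) = 12.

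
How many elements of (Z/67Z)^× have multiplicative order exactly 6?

2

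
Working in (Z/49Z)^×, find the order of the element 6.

14

Since 6 ∈ (Z/49Z)^×, its order divides φ(49) = φ(7^2) = 7·(7−1) = 42 = 2 · 3 · 7.
Divisors of 42: 1, 2, 3, 6, 7, 14, 21, 42.
Check 6^d mod 49 for each divisor in increasing order:
6^1 ≡ 6
6^2 ≡ 36
6^3 ≡ 20
6^6 ≡ 8
6^7 ≡ 48
6^14 ≡ 1
Hence ord(6) = 14.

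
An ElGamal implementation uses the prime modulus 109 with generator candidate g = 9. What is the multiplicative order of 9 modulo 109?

27

Since 9 ∈ (Z/109Z)^×, its order divides φ(109) = 109 − 1 = 108 = 2^2 · 3^3.
Divisors of 108: 1, 2, 3, 4, 6, 9, 12, 18, 27, 36, 54, 108.
Check 9^d mod 109 for each divisor in increasing order:
9^1 ≡ 9 (mod 109)
9^2 ≡ 81 (mod 109)
9^3 ≡ 75 (mod 109)
9^4 ≡ 21 (mod 109)
9^6 ≡ 66 (mod 109)
9^9 ≡ 45 (mod 109)
9^12 ≡ 105 (mod 109)
9^18 ≡ 63 (mod 109)
9^27 ≡ 1 (mod 109) ✓
So ord_109(9) = 27.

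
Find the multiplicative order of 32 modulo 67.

ord(32) | φ(67) = 67 − 1 = 66 = 2 · 3 · 11.
Divisors of 66: 1, 2, 3, 6, 11, 22, 33, 66.
Test each divisor d:
32^1 ≡ 32 (mod 67)
32^2 ≡ 19 (mod 67)
32^3 ≡ 5 (mod 67)
32^6 ≡ 25 (mod 67)
32^11 ≡ 30 (mod 67)
32^22 ≡ 29 (mod 67)
32^33 ≡ 66 (mod 67)
32^66 ≡ 1 (mod 67) ✓
So ord_67(32) = 66.

66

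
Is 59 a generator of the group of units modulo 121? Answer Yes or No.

No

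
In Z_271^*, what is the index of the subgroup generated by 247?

6

By Lagrange's theorem, ord_271(247) divides φ(271) = 271 − 1 = 270 = 2 · 3^3 · 5.
Divisors of 270: 1, 2, 3, 5, 6, 9, 10, 15, 18, 27, 30, 45, 54, 90, 135, 270.
Check 247^d mod 271 for each divisor in increasing order:
247^1 ≡ 247 (mod 271)
247^2 ≡ 34 (mod 271)
247^3 ≡ 268 (mod 271)
247^5 ≡ 169 (mod 271)
247^6 ≡ 9 (mod 271)
247^9 ≡ 244 (mod 271)
247^10 ≡ 106 (mod 271)
247^15 ≡ 28 (mod 271)
247^18 ≡ 187 (mod 271)
247^27 ≡ 100 (mod 271)
247^30 ≡ 242 (mod 271)
247^45 ≡ 1 (mod 271) ✓
Thus |⟨247⟩| = ord(247) = 45.
[(Z/271Z)^× : ⟨247⟩] = 270/45 = 6.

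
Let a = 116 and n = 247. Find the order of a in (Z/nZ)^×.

18

By Lagrange's theorem, ord_247(116) divides φ(247) = φ(13·19) = (13−1)·(19−1) = 12·18 = 216 = 2^3 · 3^3.
Divisors of 216: 1, 2, 3, 4, 6, 8, 9, 12, 18, 24, 27, 36, 54, 72, 108, 216.
Check 116^d mod 247 for each divisor in increasing order:
116^1 ≡ 116 (mod 247)
116^2 ≡ 118 (mod 247)
116^3 ≡ 103 (mod 247)
116^4 ≡ 92 (mod 247)
116^6 ≡ 235 (mod 247)
116^8 ≡ 66 (mod 247)
116^9 ≡ 246 (mod 247)
116^12 ≡ 144 (mod 247)
116^18 ≡ 1 (mod 247) ✓
Therefore the multiplicative order of 116 modulo 247 is 18.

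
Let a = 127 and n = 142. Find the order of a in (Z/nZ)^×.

70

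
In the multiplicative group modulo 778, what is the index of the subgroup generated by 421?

By Lagrange's theorem, ord_778(421) divides φ(778) = φ(2)·φ(389) = 1·388 = 388 = 2^2 · 97.
Divisors of 388: 1, 2, 4, 97, 194, 388.
Compute 421^d (mod 778) for the divisors d until we hit 1:
421^1 ≡ 421 (mod 778)
421^2 ≡ 635 (mod 778)
421^4 ≡ 221 (mod 778)
421^97 ≡ 115 (mod 778)
421^194 ≡ 777 (mod 778)
421^388 ≡ 1 (mod 778) ✓
The order of 421 is 388, so the subgroup it generates has 388 elements.
[(Z/778Z)^× : ⟨421⟩] = 388/388 = 1.

1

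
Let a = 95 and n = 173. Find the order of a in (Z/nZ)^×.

By Lagrange's theorem, ord_173(95) divides φ(173) = 173 − 1 = 172 = 2^2 · 43.
Divisors of 172: 1, 2, 4, 43, 86, 172.
Compute 95^d (mod 173) for the divisors d until we hit 1:
95^1 ≡ 95
95^2 ≡ 29
95^4 ≡ 149
95^43 ≡ 1
Hence ord(95) = 43.

43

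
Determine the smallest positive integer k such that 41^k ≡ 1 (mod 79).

The order of 41 must divide φ(79) = 79 − 1 = 78 = 2 · 3 · 13.
Divisors of 78: 1, 2, 3, 6, 13, 26, 39, 78.
Evaluate successive powers at the divisors of 78:
41^1 ≡ 41 (mod 79)
41^2 ≡ 22 (mod 79)
41^3 ≡ 33 (mod 79)
41^6 ≡ 62 (mod 79)
41^13 ≡ 78 (mod 79)
41^26 ≡ 1 (mod 79) ✓
Therefore the multiplicative order of 41 modulo 79 is 26.

26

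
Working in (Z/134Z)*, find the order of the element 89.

11

Since 89 ∈ (Z/134Z)^×, its order divides φ(134) = φ(2)·φ(67) = 1·66 = 66 = 2 · 3 · 11.
Divisors of 66: 1, 2, 3, 6, 11, 22, 33, 66.
Compute 89^d (mod 134) for the divisors d until we hit 1:
89^1 ≡ 89
89^2 ≡ 15
89^3 ≡ 129
89^6 ≡ 25
89^11 ≡ 1
Hence ord(89) = 11.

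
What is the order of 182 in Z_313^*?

24

Since 182 ∈ (Z/313Z)^×, its order divides φ(313) = 313 − 1 = 312 = 2^3 · 3 · 13.
Divisors of 312: 1, 2, 3, 4, 6, 8, 12, 13, 24, 26, 39, 52, 78, 104, 156, 312.
Test each divisor d:
182^1 ≡ 182 (mod 313)
182^2 ≡ 259 (mod 313)
182^3 ≡ 188 (mod 313)
182^4 ≡ 99 (mod 313)
182^6 ≡ 288 (mod 313)
182^8 ≡ 98 (mod 313)
182^12 ≡ 312 (mod 313)
182^13 ≡ 131 (mod 313)
182^24 ≡ 1 (mod 313) ✓
Hence ord(182) = 24.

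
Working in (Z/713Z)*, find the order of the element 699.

330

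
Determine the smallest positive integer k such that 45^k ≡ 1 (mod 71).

7

ord(45) | φ(71) = 71 − 1 = 70 = 2 · 5 · 7.
Divisors of 70: 1, 2, 5, 7, 10, 14, 35, 70.
Compute 45^d (mod 71) for the divisors d until we hit 1:
45^1 ≡ 45 (mod 71)
45^2 ≡ 37 (mod 71)
45^5 ≡ 48 (mod 71)
45^7 ≡ 1 (mod 71) ✓
Hence ord(45) = 7.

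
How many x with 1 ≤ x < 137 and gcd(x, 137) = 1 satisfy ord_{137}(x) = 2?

φ(137) = 137 − 1 = 136 = 2^3 · 17.
(Z/137Z)^× is cyclic (|G| = 136); a cyclic group of order m has exactly φ(d) elements of each order d | m, and none otherwise.
2 | 136, and φ(2) = 2 − 1 = 1.

1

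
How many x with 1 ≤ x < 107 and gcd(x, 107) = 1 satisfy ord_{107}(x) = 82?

φ(107) = 107 − 1 = 106 = 2 · 53.
Since (Z/107Z)^× is cyclic of order 106, the number of elements of order d is φ(d) when d | 106 and 0 otherwise.
82 does not divide 106, so no element of (Z/107Z)^× has order 82.

0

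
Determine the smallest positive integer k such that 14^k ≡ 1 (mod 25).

10

ord(14) | φ(25) = φ(5^2) = 5·(5−1) = 20 = 2^2 · 5.
Divisors of 20: 1, 2, 4, 5, 10, 20.
Compute 14^d (mod 25) for the divisors d until we hit 1:
14^1 ≡ 14 (mod 25)
14^2 ≡ 21 (mod 25)
14^4 ≡ 16 (mod 25)
14^5 ≡ 24 (mod 25)
14^10 ≡ 1 (mod 25) ✓
So ord_25(14) = 10.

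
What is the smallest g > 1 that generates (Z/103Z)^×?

φ(103) = 103 − 1 = 102 = 2 · 3 · 17.
g is a primitive root iff g^(102/q) ≢ 1 (mod 103) for each prime q ∈ {2, 3, 17}.
g = 2: 2^51 ≡ 1 — hits 1, so not a primitive root.
g = 3: 3^51 ≡ 102; 3^34 ≡ 1 — hits 1, so not a primitive root.
g = 4: 4^51 ≡ 1 — hits 1, so not a primitive root.
g = 5: 5^51 ≡ 102; 5^34 ≡ 56; 5^6 ≡ 72 — none is 1, so 5 is a primitive root.
Hence the least primitive root of 103 is 5.

5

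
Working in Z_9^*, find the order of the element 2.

The order of 2 must divide φ(9) = φ(3^2) = 3·(3−1) = 6 = 2 · 3.
Divisors of 6: 1, 2, 3, 6.
Evaluate successive powers at the divisors of 6:
2^1 ≡ 2 (mod 9)
2^2 ≡ 4 (mod 9)
2^3 ≡ 8 (mod 9)
2^6 ≡ 1 (mod 9) ✓
The smallest such exponent is 6, so the order of 2 is 6.

6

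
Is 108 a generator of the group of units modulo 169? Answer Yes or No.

No

φ(169) = φ(13^2) = 13·(13−1) = 156 = 2^2 · 3 · 13.
Test 108^(156/q) mod 169 for each prime factor q of 156:
108^78 ≡ 1 (mod 169)  [q = 2: ≡ 1 ✗]
108^52 ≡ 22 (mod 169)  [q = 3: ≢ 1 ✓]
108^12 ≡ 53 (mod 169)  [q = 13: ≢ 1 ✓]
108^78 ≡ 1 shows ord(108) | 78, strictly less than φ(169); not a primitive root.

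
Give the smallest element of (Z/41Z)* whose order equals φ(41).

φ(41) = 41 − 1 = 40 = 2^3 · 5.
g is a primitive root iff g^(40/q) ≢ 1 (mod 41) for each prime q ∈ {2, 5}.
g = 2: 2^20 ≡ 1 — hits 1, so not a primitive root.
g = 3: 3^20 ≡ 40; 3^8 ≡ 1 — hits 1, so not a primitive root.
g = 4: 4^20 ≡ 1 — hits 1, so not a primitive root.
g = 5: 5^20 ≡ 1 — hits 1, so not a primitive root.
g = 6: 6^20 ≡ 40; 6^8 ≡ 10 — none is 1, so 6 is a primitive root.
Hence the least primitive root of 41 is 6.

6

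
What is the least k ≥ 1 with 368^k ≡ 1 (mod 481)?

36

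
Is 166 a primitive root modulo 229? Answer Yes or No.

Yes

φ(229) = 229 − 1 = 228 = 2^2 · 3 · 19.
An element g generates (Z/229Z)^× iff g^(228/q) ≢ 1 (mod 229) for each prime q ∈ {2, 3, 19}.
166^114 ≡ 228 (mod 229)  [q = 2: ≢ 1 ✓]
166^76 ≡ 134 (mod 229)  [q = 3: ≢ 1 ✓]
166^12 ≡ 60 (mod 229)  [q = 19: ≢ 1 ✓]
All checks pass, so 166 has order 228 and is a primitive root modulo 229.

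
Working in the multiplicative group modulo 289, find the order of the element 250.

272

Since 250 ∈ (Z/289Z)^×, its order divides φ(289) = φ(17^2) = 17·(17−1) = 272 = 2^4 · 17.
Divisors of 272: 1, 2, 4, 8, 16, 17, 34, 68, 136, 272.
Check 250^d mod 289 for each divisor in increasing order:
250^1 ≡ 250 (mod 289)
250^2 ≡ 76 (mod 289)
250^4 ≡ 285 (mod 289)
250^8 ≡ 16 (mod 289)
250^16 ≡ 256 (mod 289)
250^17 ≡ 131 (mod 289)
250^34 ≡ 110 (mod 289)
250^68 ≡ 251 (mod 289)
250^136 ≡ 288 (mod 289)
250^272 ≡ 1 (mod 289) ✓
Therefore the multiplicative order of 250 modulo 289 is 272.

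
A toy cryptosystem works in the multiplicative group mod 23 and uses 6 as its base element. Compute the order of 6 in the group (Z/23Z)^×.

The order of 6 must divide φ(23) = 23 − 1 = 22 = 2 · 11.
Divisors of 22: 1, 2, 11, 22.
Test each divisor d:
6^1 ≡ 6 (mod 23)
6^2 ≡ 13 (mod 23)
6^11 ≡ 1 (mod 23) ✓
The smallest such exponent is 11, so the order of 6 is 11.

11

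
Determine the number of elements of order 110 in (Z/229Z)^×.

0

φ(229) = 229 − 1 = 228 = 2^2 · 3 · 19.
Since (Z/229Z)^× is cyclic of order 228, the number of elements of order d is φ(d) when d | 228 and 0 otherwise.
Here 228 is not a multiple of 110, so there are no elements of order 110.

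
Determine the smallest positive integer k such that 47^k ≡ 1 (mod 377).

ord(47) | φ(377) = φ(13·29) = (13−1)·(29−1) = 12·28 = 336 = 2^4 · 3 · 7.
Divisors of 336: 1, 2, 3, 4, 6, 7, 8, 12, 14, 16, 21, 24, 28, 42, 48, 56, 84, 112, 168, 336.
Compute 47^d (mod 377) for the divisors d until we hit 1:
47^1 ≡ 47 (mod 377)
47^2 ≡ 324 (mod 377)
47^3 ≡ 148 (mod 377)
47^4 ≡ 170 (mod 377)
47^6 ≡ 38 (mod 377)
47^7 ≡ 278 (mod 377)
47^8 ≡ 248 (mod 377)
47^12 ≡ 313 (mod 377)
47^14 ≡ 376 (mod 377)
47^16 ≡ 53 (mod 377)
47^21 ≡ 99 (mod 377)
47^24 ≡ 326 (mod 377)
47^28 ≡ 1 (mod 377) ✓
Hence ord(47) = 28.

28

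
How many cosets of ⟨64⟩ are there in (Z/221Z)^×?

ord(64) | φ(221) = φ(13·17) = (13−1)·(17−1) = 12·16 = 192 = 2^6 · 3.
Divisors of 192: 1, 2, 3, 4, 6, 8, 12, 16, 24, 32, 48, 64, 96, 192.
Test each divisor d:
64^1 ≡ 64 (mod 221)
64^2 ≡ 118 (mod 221)
64^3 ≡ 38 (mod 221)
64^4 ≡ 1 (mod 221) ✓
So ord_221(64) = 4, hence |⟨64⟩| = 4.
The index is φ(221) / ord(64) = 192 / 4 = 48.

48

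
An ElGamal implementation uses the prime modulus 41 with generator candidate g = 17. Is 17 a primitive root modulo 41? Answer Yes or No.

φ(41) = 41 − 1 = 40 = 2^3 · 5.
It suffices to check that the order of 17 is not a proper divisor of 40: compute 17^(40/q) for q ∈ {2, 5}.
17^20 ≡ 40 (mod 41)  [q = 2: ≢ 1 ✓]
17^8 ≡ 16 (mod 41)  [q = 5: ≢ 1 ✓]
All checks pass, so 17 has order 40 and is a primitive root modulo 41.

Yes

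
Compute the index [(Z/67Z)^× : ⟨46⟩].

The order of 46 must divide φ(67) = 67 − 1 = 66 = 2 · 3 · 11.
Divisors of 66: 1, 2, 3, 6, 11, 22, 33, 66.
Compute 46^d (mod 67) for the divisors d until we hit 1:
46^1 ≡ 46
46^2 ≡ 39
46^3 ≡ 52
46^6 ≡ 24
46^11 ≡ 30
46^22 ≡ 29
46^33 ≡ 66
46^66 ≡ 1
The order of 46 is 66, so the subgroup it generates has 66 elements.
[(Z/67Z)^× : ⟨46⟩] = 66/66 = 1.

1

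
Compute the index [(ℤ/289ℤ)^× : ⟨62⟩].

The order of 62 must divide φ(289) = φ(17^2) = 17·(17−1) = 272 = 2^4 · 17.
Divisors of 272: 1, 2, 4, 8, 16, 17, 34, 68, 136, 272.
Check 62^d mod 289 for each divisor in increasing order:
62^1 ≡ 62 (mod 289)
62^2 ≡ 87 (mod 289)
62^4 ≡ 55 (mod 289)
62^8 ≡ 135 (mod 289)
62^16 ≡ 18 (mod 289)
62^17 ≡ 249 (mod 289)
62^34 ≡ 155 (mod 289)
62^68 ≡ 38 (mod 289)
62^136 ≡ 288 (mod 289)
62^272 ≡ 1 (mod 289) ✓
The order of 62 is 272, so the subgroup it generates has 272 elements.
Index = |(Z/289Z)^×| / |⟨62⟩| = 272 / 272 = 1.

1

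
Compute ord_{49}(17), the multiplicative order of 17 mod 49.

42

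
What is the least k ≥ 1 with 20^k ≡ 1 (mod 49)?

14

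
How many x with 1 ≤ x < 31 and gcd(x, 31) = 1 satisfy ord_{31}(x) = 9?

0

φ(31) = 31 − 1 = 30 = 2 · 3 · 5.
In a cyclic group of order 30, there are φ(d) elements of order d for each divisor d of 30, and zero for non-divisors.
9 does not divide 30, so no element of (Z/31Z)^× has order 9.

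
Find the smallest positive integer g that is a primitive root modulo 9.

2

φ(9) = φ(3^2) = 3·(3−1) = 6 = 2 · 3.
g is a primitive root iff g^(6/q) ≢ 1 (mod 9) for each prime q ∈ {2, 3}.
g = 2: 2^3 ≡ 8; 2^2 ≡ 4 — none is 1, so 2 is a primitive root.
Hence the least primitive root of 9 is 2.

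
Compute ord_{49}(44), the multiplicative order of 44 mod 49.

21

Since 44 ∈ (Z/49Z)^×, its order divides φ(49) = φ(7^2) = 7·(7−1) = 42 = 2 · 3 · 7.
Divisors of 42: 1, 2, 3, 6, 7, 14, 21, 42.
Check 44^d mod 49 for each divisor in increasing order:
44^1 ≡ 44 (mod 49)
44^2 ≡ 25 (mod 49)
44^3 ≡ 22 (mod 49)
44^6 ≡ 43 (mod 49)
44^7 ≡ 30 (mod 49)
44^14 ≡ 18 (mod 49)
44^21 ≡ 1 (mod 49) ✓
So ord_49(44) = 21.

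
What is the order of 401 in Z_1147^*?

20

ord(401) | φ(1147) = φ(31·37) = (31−1)·(37−1) = 30·36 = 1080 = 2^3 · 3^3 · 5.
Divisors of 1080: 1, 2, 3, 4, 5, 6, 8, 9, 10, 12, 15, 18, 20, 24, 27, 30, 36, 40, 45, 54, 60, 72, 90, 108, 120, 135, 180, 216, 270, 360, 540, 1080.
Test each divisor d:
401^1 ≡ 401 (mod 1147)
401^2 ≡ 221 (mod 1147)
401^3 ≡ 302 (mod 1147)
401^4 ≡ 667 (mod 1147)
401^5 ≡ 216 (mod 1147)
401^6 ≡ 591 (mod 1147)
401^8 ≡ 1000 (mod 1147)
401^9 ≡ 697 (mod 1147)
401^10 ≡ 776 (mod 1147)
401^12 ≡ 593 (mod 1147)
401^15 ≡ 154 (mod 1147)
401^18 ≡ 628 (mod 1147)
401^20 ≡ 1 (mod 1147) ✓
The smallest such exponent is 20, so the order of 401 is 20.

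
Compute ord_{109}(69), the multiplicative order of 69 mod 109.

108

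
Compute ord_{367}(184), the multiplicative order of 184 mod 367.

183

The order of 184 must divide φ(367) = 367 − 1 = 366 = 2 · 3 · 61.
Divisors of 366: 1, 2, 3, 6, 61, 122, 183, 366.
Check 184^d mod 367 for each divisor in increasing order:
184^1 ≡ 184
184^2 ≡ 92
184^3 ≡ 46
184^6 ≡ 281
184^61 ≡ 283
184^122 ≡ 83
184^183 ≡ 1
The smallest such exponent is 183, so the order of 184 is 183.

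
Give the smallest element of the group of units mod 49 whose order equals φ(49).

3

φ(49) = φ(7^2) = 7·(7−1) = 42 = 2 · 3 · 7.
g is a primitive root iff g^(42/q) ≢ 1 (mod 49) for each prime q ∈ {2, 3, 7}.
g = 2: 2^21 ≡ 1 — hits 1, so not a primitive root.
g = 3: 3^21 ≡ 48; 3^14 ≡ 30; 3^6 ≡ 43 — none is 1, so 3 is a primitive root.
The smallest primitive root modulo 49 is 3.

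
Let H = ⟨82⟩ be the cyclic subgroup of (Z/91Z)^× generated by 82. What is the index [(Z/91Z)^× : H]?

12

ord(82) | φ(91) = φ(7·13) = (7−1)·(13−1) = 6·12 = 72 = 2^3 · 3^2.
Divisors of 72: 1, 2, 3, 4, 6, 8, 9, 12, 18, 24, 36, 72.
Check 82^d mod 91 for each divisor in increasing order:
82^1 ≡ 82 (mod 91)
82^2 ≡ 81 (mod 91)
82^3 ≡ 90 (mod 91)
82^4 ≡ 9 (mod 91)
82^6 ≡ 1 (mod 91) ✓
The order of 82 is 6, so the subgroup it generates has 6 elements.
[(Z/91Z)^× : ⟨82⟩] = 72/6 = 12.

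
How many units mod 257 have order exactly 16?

8

φ(257) = 257 − 1 = 256 = 2^8.
Since (Z/257Z)^× is cyclic of order 256, the number of elements of order d is φ(d) when d | 256 and 0 otherwise.
16 = 2^4 divides 256, and φ(16) = 8.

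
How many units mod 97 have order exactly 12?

4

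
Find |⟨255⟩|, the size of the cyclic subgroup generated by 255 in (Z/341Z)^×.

30

By Lagrange's theorem, ord_341(255) divides φ(341) = φ(11·31) = (11−1)·(31−1) = 10·30 = 300 = 2^2 · 3 · 5^2.
Divisors of 300: 1, 2, 3, 4, 5, 6, 10, 12, 15, 20, 25, 30, 50, 60, 75, 100, 150, 300.
Compute 255^d (mod 341) for the divisors d until we hit 1:
255^1 ≡ 255 (mod 341)
255^2 ≡ 235 (mod 341)
255^3 ≡ 250 (mod 341)
255^4 ≡ 324 (mod 341)
255^5 ≡ 98 (mod 341)
255^6 ≡ 97 (mod 341)
255^10 ≡ 56 (mod 341)
255^12 ≡ 202 (mod 341)
255^15 ≡ 32 (mod 341)
255^20 ≡ 67 (mod 341)
255^25 ≡ 87 (mod 341)
255^30 ≡ 1 (mod 341) ✓
Therefore the multiplicative order of 255 modulo 341 is 30.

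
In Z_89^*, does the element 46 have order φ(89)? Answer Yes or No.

φ(89) = 89 − 1 = 88 = 2^3 · 11.
It suffices to check that the order of 46 is not a proper divisor of 88: compute 46^(88/q) for q ∈ {2, 11}.
46^44 ≡ 88 (mod 89)  [q = 2: ≢ 1 ✓]
46^8 ≡ 67 (mod 89)  [q = 11: ≢ 1 ✓]
All checks pass, so 46 has order 88 and is a primitive root modulo 89.

Yes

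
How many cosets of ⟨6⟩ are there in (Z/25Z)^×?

ord(6) | φ(25) = φ(5^2) = 5·(5−1) = 20 = 2^2 · 5.
Divisors of 20: 1, 2, 4, 5, 10, 20.
Compute 6^d (mod 25) for the divisors d until we hit 1:
6^1 ≡ 6 (mod 25)
6^2 ≡ 11 (mod 25)
6^4 ≡ 21 (mod 25)
6^5 ≡ 1 (mod 25) ✓
So ord_25(6) = 5, hence |⟨6⟩| = 5.
[(Z/25Z)^× : ⟨6⟩] = 20/5 = 4.

4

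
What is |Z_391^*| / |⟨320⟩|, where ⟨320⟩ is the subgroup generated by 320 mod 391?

2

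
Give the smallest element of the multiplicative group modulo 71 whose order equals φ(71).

7

φ(71) = 71 − 1 = 70 = 2 · 5 · 7.
g is a primitive root iff g^(70/q) ≢ 1 (mod 71) for each prime q ∈ {2, 5, 7}.
g = 2: 2^35 ≡ 1 — hits 1, so not a primitive root.
g = 3: 3^35 ≡ 1 — hits 1, so not a primitive root.
g = 4: 4^35 ≡ 1 — hits 1, so not a primitive root.
g = 5: 5^35 ≡ 1 — hits 1, so not a primitive root.
g = 6: 6^35 ≡ 1 — hits 1, so not a primitive root.
g = 7: 7^35 ≡ 70; 7^14 ≡ 54; 7^10 ≡ 45 — none is 1, so 7 is a primitive root.
So 7 is the smallest generator of (Z/71Z)^×.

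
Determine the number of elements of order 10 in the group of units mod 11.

4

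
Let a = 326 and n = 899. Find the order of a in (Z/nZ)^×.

By Lagrange's theorem, ord_899(326) divides φ(899) = φ(29·31) = (29−1)·(31−1) = 28·30 = 840 = 2^3 · 3 · 5 · 7.
Divisors of 840: 1, 2, 3, 4, 5, 6, 7, 8, 10, 12, 14, 15, 20, 21, 24, 28, 30, 35, 40, 42, 56, 60, 70, 84, 105, 120, 140, 168, 210, 280, 420, 840.
Test each divisor d:
326^1 ≡ 326 (mod 899)
326^2 ≡ 194 (mod 899)
326^3 ≡ 314 (mod 899)
326^4 ≡ 777 (mod 899)
326^5 ≡ 683 (mod 899)
326^6 ≡ 605 (mod 899)
326^7 ≡ 349 (mod 899)
326^8 ≡ 500 (mod 899)
326^10 ≡ 807 (mod 899)
326^12 ≡ 132 (mod 899)
326^14 ≡ 436 (mod 899)
326^15 ≡ 94 (mod 899)
326^20 ≡ 373 (mod 899)
326^21 ≡ 233 (mod 899)
326^24 ≡ 343 (mod 899)
326^28 ≡ 407 (mod 899)
326^30 ≡ 745 (mod 899)
326^35 ≡ 1 (mod 899) ✓
Hence ord(326) = 35.

35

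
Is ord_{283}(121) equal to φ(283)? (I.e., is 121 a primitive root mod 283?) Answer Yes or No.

No

φ(283) = 283 − 1 = 282 = 2 · 3 · 47.
It suffices to check that the order of 121 is not a proper divisor of 282: compute 121^(282/q) for q ∈ {2, 3, 47}.
121^141 ≡ 1 (mod 283)  [q = 2: ≡ 1 ✗]
121^94 ≡ 238 (mod 283)  [q = 3: ≢ 1 ✓]
121^6 ≡ 78 (mod 283)  [q = 47: ≢ 1 ✓]
Since 121^141 ≡ 1, the order of 121 divides 141 < 282, so 121 is not a primitive root.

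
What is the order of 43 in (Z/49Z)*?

Since 43 ∈ (Z/49Z)^×, its order divides φ(49) = φ(7^2) = 7·(7−1) = 42 = 2 · 3 · 7.
Divisors of 42: 1, 2, 3, 6, 7, 14, 21, 42.
Test each divisor d:
43^1 ≡ 43 (mod 49)
43^2 ≡ 36 (mod 49)
43^3 ≡ 29 (mod 49)
43^6 ≡ 8 (mod 49)
43^7 ≡ 1 (mod 49) ✓
The smallest such exponent is 7, so the order of 43 is 7.

7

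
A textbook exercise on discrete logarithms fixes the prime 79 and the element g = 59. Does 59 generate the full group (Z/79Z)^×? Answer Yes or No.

φ(79) = 79 − 1 = 78 = 2 · 3 · 13.
Test 59^(78/q) mod 79 for each prime factor q of 78:
59^39 ≡ 78 (mod 79)  [q = 2: ≢ 1 ✓]
59^26 ≡ 23 (mod 79)  [q = 3: ≢ 1 ✓]
59^6 ≡ 46 (mod 79)  [q = 13: ≢ 1 ✓]
All checks pass, so 59 has order 78 and is a primitive root modulo 79.

Yes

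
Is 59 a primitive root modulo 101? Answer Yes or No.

φ(101) = 101 − 1 = 100 = 2^2 · 5^2.
An element g generates (Z/101Z)^× iff g^(100/q) ≢ 1 (mod 101) for each prime q ∈ {2, 5}.
59^50 ≡ 100 (mod 101)  [q = 2: ≢ 1 ✓]
59^20 ≡ 84 (mod 101)  [q = 5: ≢ 1 ✓]
Every test exponent gives a nontrivial residue, hence 59 generates the full group.

Yes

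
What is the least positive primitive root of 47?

φ(47) = 47 − 1 = 46 = 2 · 23.
g is a primitive root iff g^(46/q) ≢ 1 (mod 47) for each prime q ∈ {2, 23}.
g = 2: 2^23 ≡ 1 — hits 1, so not a primitive root.
g = 3: 3^23 ≡ 1 — hits 1, so not a primitive root.
g = 4: 4^23 ≡ 1 — hits 1, so not a primitive root.
g = 5: 5^23 ≡ 46; 5^2 ≡ 25 — none is 1, so 5 is a primitive root.
The smallest primitive root modulo 47 is 5.

5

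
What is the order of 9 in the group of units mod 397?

99

ord(9) | φ(397) = 397 − 1 = 396 = 2^2 · 3^2 · 11.
Divisors of 396: 1, 2, 3, 4, 6, 9, 11, 12, 18, 22, 33, 36, 44, 66, 99, 132, 198, 396.
Compute 9^d (mod 397) for the divisors d until we hit 1:
9^1 ≡ 9 (mod 397)
9^2 ≡ 81 (mod 397)
9^3 ≡ 332 (mod 397)
9^4 ≡ 209 (mod 397)
9^6 ≡ 255 (mod 397)
9^9 ≡ 99 (mod 397)
9^11 ≡ 79 (mod 397)
9^12 ≡ 314 (mod 397)
9^18 ≡ 273 (mod 397)
9^22 ≡ 286 (mod 397)
9^33 ≡ 362 (mod 397)
9^36 ≡ 290 (mod 397)
9^44 ≡ 14 (mod 397)
9^66 ≡ 34 (mod 397)
9^99 ≡ 1 (mod 397) ✓
Therefore the multiplicative order of 9 modulo 397 is 99.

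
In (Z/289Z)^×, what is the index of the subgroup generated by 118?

8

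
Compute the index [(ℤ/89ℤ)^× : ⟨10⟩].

2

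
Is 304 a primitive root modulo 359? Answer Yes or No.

Yes

φ(359) = 359 − 1 = 358 = 2 · 179.
304 is a primitive root mod 359 iff 304^(φ(359)/q) ≢ 1 for every prime q | φ(359), i.e. q ∈ {2, 179}.
304^179 ≡ 358 (mod 359)  [q = 2: ≢ 1 ✓]
304^2 ≡ 153 (mod 359)  [q = 179: ≢ 1 ✓]
All checks pass, so 304 has order 358 and is a primitive root modulo 359.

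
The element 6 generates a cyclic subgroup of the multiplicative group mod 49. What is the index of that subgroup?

3

ord(6) | φ(49) = φ(7^2) = 7·(7−1) = 42 = 2 · 3 · 7.
Divisors of 42: 1, 2, 3, 6, 7, 14, 21, 42.
Test each divisor d:
6^1 ≡ 6 (mod 49)
6^2 ≡ 36 (mod 49)
6^3 ≡ 20 (mod 49)
6^6 ≡ 8 (mod 49)
6^7 ≡ 48 (mod 49)
6^14 ≡ 1 (mod 49) ✓
The order of 6 is 14, so the subgroup it generates has 14 elements.
[(Z/49Z)^× : ⟨6⟩] = 42/14 = 3.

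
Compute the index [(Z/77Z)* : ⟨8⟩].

The order of 8 must divide φ(77) = φ(7·11) = (7−1)·(11−1) = 6·10 = 60 = 2^2 · 3 · 5.
Divisors of 60: 1, 2, 3, 4, 5, 6, 10, 12, 15, 20, 30, 60.
Check 8^d mod 77 for each divisor in increasing order:
8^1 ≡ 8 (mod 77)
8^2 ≡ 64 (mod 77)
8^3 ≡ 50 (mod 77)
8^4 ≡ 15 (mod 77)
8^5 ≡ 43 (mod 77)
8^6 ≡ 36 (mod 77)
8^10 ≡ 1 (mod 77) ✓
So ord_77(8) = 10, hence |⟨8⟩| = 10.
The index is φ(77) / ord(8) = 60 / 10 = 6.

6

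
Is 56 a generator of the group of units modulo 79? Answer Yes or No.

No

φ(79) = 79 − 1 = 78 = 2 · 3 · 13.
56 is a primitive root mod 79 iff 56^(φ(79)/q) ≢ 1 for every prime q | φ(79), i.e. q ∈ {2, 3, 13}.
56^39 ≡ 78 (mod 79)  [q = 2: ≢ 1 ✓]
56^26 ≡ 55 (mod 79)  [q = 3: ≢ 1 ✓]
56^6 ≡ 1 (mod 79)  [q = 13: ≡ 1 ✗]
The check at q = 13 fails, so 56 generates a proper subgroup.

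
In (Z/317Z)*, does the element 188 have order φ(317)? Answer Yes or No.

Yes

φ(317) = 317 − 1 = 316 = 2^2 · 79.
An element g generates (Z/317Z)^× iff g^(316/q) ≢ 1 (mod 317) for each prime q ∈ {2, 79}.
188^158 ≡ 316 (mod 317)  [q = 2: ≢ 1 ✓]
188^4 ≡ 240 (mod 317)  [q = 79: ≢ 1 ✓]
None equal 1, so ord_317(188) = 316: 188 is a primitive root.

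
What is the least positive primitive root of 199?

φ(199) = 199 − 1 = 198 = 2 · 3^2 · 11.
g is a primitive root iff g^(198/q) ≢ 1 (mod 199) for each prime q ∈ {2, 3, 11}.
g = 2: 2^99 ≡ 1 — hits 1, so not a primitive root.
g = 3: 3^99 ≡ 198; 3^66 ≡ 106; 3^18 ≡ 125 — none is 1, so 3 is a primitive root.
Hence the least primitive root of 199 is 3.

3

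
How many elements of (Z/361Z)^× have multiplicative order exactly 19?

18

φ(361) = φ(19^2) = 19·(19−1) = 342 = 2 · 3^2 · 19.
Since (Z/361Z)^× is cyclic of order 342, the number of elements of order d is φ(d) when d | 342 and 0 otherwise.
19 | 342, and φ(19) = 19 − 1 = 18.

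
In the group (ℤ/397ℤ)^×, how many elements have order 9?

φ(397) = 397 − 1 = 396 = 2^2 · 3^2 · 11.
In a cyclic group of order 396, there are φ(d) elements of order d for each divisor d of 396, and zero for non-divisors.
9 = 3^2 divides 396, and φ(9) = 6.

6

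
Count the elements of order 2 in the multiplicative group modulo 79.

φ(79) = 79 − 1 = 78 = 2 · 3 · 13.
(Z/79Z)^× is cyclic (|G| = 78); a cyclic group of order m has exactly φ(d) elements of each order d | m, and none otherwise.
2 | 78, and φ(2) = 2 − 1 = 1.

1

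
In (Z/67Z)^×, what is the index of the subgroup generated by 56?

The order of 56 must divide φ(67) = 67 − 1 = 66 = 2 · 3 · 11.
Divisors of 66: 1, 2, 3, 6, 11, 22, 33, 66.
Evaluate successive powers at the divisors of 66:
56^1 ≡ 56
56^2 ≡ 54
56^3 ≡ 9
56^6 ≡ 14
56^11 ≡ 37
56^22 ≡ 29
56^33 ≡ 1
Thus |⟨56⟩| = ord(56) = 33.
[(Z/67Z)^× : ⟨56⟩] = 66/33 = 2.

2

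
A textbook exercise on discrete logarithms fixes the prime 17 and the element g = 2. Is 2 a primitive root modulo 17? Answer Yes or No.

No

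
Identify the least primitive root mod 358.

7

φ(358) = φ(2)·φ(179) = 1·178 = 178 = 2 · 89.
g is a primitive root iff g^(178/q) ≢ 1 (mod 358) for each prime q ∈ {2, 89}.
g = 2: gcd(2, 358) = 2 > 1, not a unit — skip.
g = 3: 3^89 ≡ 1 — hits 1, so not a primitive root.
g = 4: gcd(4, 358) = 2 > 1, not a unit — skip.
g = 5: 5^89 ≡ 1 — hits 1, so not a primitive root.
g = 6: gcd(6, 358) = 2 > 1, not a unit — skip.
g = 7: 7^89 ≡ 357; 7^2 ≡ 49 — none is 1, so 7 is a primitive root.
Hence the least primitive root of 358 is 7.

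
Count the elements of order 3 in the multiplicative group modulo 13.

2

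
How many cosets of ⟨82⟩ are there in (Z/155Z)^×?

Since 82 ∈ (Z/155Z)^×, its order divides φ(155) = φ(5·31) = (5−1)·(31−1) = 4·30 = 120 = 2^3 · 3 · 5.
Divisors of 120: 1, 2, 3, 4, 5, 6, 8, 10, 12, 15, 20, 24, 30, 40, 60, 120.
Test each divisor d:
82^1 ≡ 82
82^2 ≡ 59
82^3 ≡ 33
82^4 ≡ 71
82^5 ≡ 87
82^6 ≡ 4
82^8 ≡ 81
82^10 ≡ 129
82^12 ≡ 16
82^15 ≡ 63
82^20 ≡ 56
82^24 ≡ 101
82^30 ≡ 94
82^40 ≡ 36
82^60 ≡ 1
The order of 82 is 60, so the subgroup it generates has 60 elements.
[(Z/155Z)^× : ⟨82⟩] = 120/60 = 2.

2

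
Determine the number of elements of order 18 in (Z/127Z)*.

6

φ(127) = 127 − 1 = 126 = 2 · 3^2 · 7.
Since (Z/127Z)^× is cyclic of order 126, the number of elements of order d is φ(d) when d | 126 and 0 otherwise.
18 = 2 · 3^2 divides 126, and φ(18) = 6.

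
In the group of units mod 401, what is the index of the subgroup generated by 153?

5

ord(153) | φ(401) = 401 − 1 = 400 = 2^4 · 5^2.
Divisors of 400: 1, 2, 4, 5, 8, 10, 16, 20, 25, 40, 50, 80, 100, 200, 400.
Evaluate successive powers at the divisors of 400:
153^1 ≡ 153 (mod 401)
153^2 ≡ 151 (mod 401)
153^4 ≡ 345 (mod 401)
153^5 ≡ 254 (mod 401)
153^8 ≡ 329 (mod 401)
153^10 ≡ 356 (mod 401)
153^16 ≡ 372 (mod 401)
153^20 ≡ 20 (mod 401)
153^25 ≡ 268 (mod 401)
153^40 ≡ 400 (mod 401)
153^50 ≡ 45 (mod 401)
153^80 ≡ 1 (mod 401) ✓
So ord_401(153) = 80, hence |⟨153⟩| = 80.
The index is φ(401) / ord(153) = 400 / 80 = 5.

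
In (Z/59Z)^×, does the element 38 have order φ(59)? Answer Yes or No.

φ(59) = 59 − 1 = 58 = 2 · 29.
38 is a primitive root mod 59 iff 38^(φ(59)/q) ≢ 1 for every prime q | φ(59), i.e. q ∈ {2, 29}.
38^29 ≡ 58 (mod 59)  [q = 2: ≢ 1 ✓]
38^2 ≡ 28 (mod 59)  [q = 29: ≢ 1 ✓]
None equal 1, so ord_59(38) = 58: 38 is a primitive root.

Yes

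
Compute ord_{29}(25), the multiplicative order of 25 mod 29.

ord(25) | φ(29) = 29 − 1 = 28 = 2^2 · 7.
Divisors of 28: 1, 2, 4, 7, 14, 28.
Evaluate successive powers at the divisors of 28:
25^1 ≡ 25 (mod 29)
25^2 ≡ 16 (mod 29)
25^4 ≡ 24 (mod 29)
25^7 ≡ 1 (mod 29) ✓
Therefore the multiplicative order of 25 modulo 29 is 7.

7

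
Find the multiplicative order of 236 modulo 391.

Since 236 ∈ (Z/391Z)^×, its order divides φ(391) = φ(17·23) = (17−1)·(23−1) = 16·22 = 352 = 2^5 · 11.
Divisors of 352: 1, 2, 4, 8, 11, 16, 22, 32, 44, 88, 176, 352.
Test each divisor d:
236^1 ≡ 236
236^2 ≡ 174
236^4 ≡ 169
236^8 ≡ 18
236^11 ≡ 162
236^16 ≡ 324
236^22 ≡ 47
236^32 ≡ 188
236^44 ≡ 254
236^88 ≡ 1
Therefore the multiplicative order of 236 modulo 391 is 88.

88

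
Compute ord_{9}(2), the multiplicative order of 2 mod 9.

The order of 2 must divide φ(9) = φ(3^2) = 3·(3−1) = 6 = 2 · 3.
Divisors of 6: 1, 2, 3, 6.
Test each divisor d:
2^1 ≡ 2 (mod 9)
2^2 ≡ 4 (mod 9)
2^3 ≡ 8 (mod 9)
2^6 ≡ 1 (mod 9) ✓
So ord_9(2) = 6.

6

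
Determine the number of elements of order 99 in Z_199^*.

60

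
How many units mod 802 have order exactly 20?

φ(802) = φ(2)·φ(401) = 1·400 = 400 = 2^4 · 5^2.
In a cyclic group of order 400, there are φ(d) elements of order d for each divisor d of 400, and zero for non-divisors.
20 = 2^2 · 5 divides 400, and φ(20) = 8.

8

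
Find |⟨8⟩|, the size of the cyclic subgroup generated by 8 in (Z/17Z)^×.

By Lagrange's theorem, ord_17(8) divides φ(17) = 17 − 1 = 16 = 2^4.
Divisors of 16: 1, 2, 4, 8, 16.
Test each divisor d:
8^1 ≡ 8 (mod 17)
8^2 ≡ 13 (mod 17)
8^4 ≡ 16 (mod 17)
8^8 ≡ 1 (mod 17) ✓
Therefore the multiplicative order of 8 modulo 17 is 8.

8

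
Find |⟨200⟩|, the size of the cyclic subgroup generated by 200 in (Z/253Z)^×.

Since 200 ∈ (Z/253Z)^×, its order divides φ(253) = φ(11·23) = (11−1)·(23−1) = 10·22 = 220 = 2^2 · 5 · 11.
Divisors of 220: 1, 2, 4, 5, 10, 11, 20, 22, 44, 55, 110, 220.
Compute 200^d (mod 253) for the divisors d until we hit 1:
200^1 ≡ 200 (mod 253)
200^2 ≡ 26 (mod 253)
200^4 ≡ 170 (mod 253)
200^5 ≡ 98 (mod 253)
200^10 ≡ 243 (mod 253)
200^11 ≡ 24 (mod 253)
200^20 ≡ 100 (mod 253)
200^22 ≡ 70 (mod 253)
200^44 ≡ 93 (mod 253)
200^55 ≡ 208 (mod 253)
200^110 ≡ 1 (mod 253) ✓
So ord_253(200) = 110.

110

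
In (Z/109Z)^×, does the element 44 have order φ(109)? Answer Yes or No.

φ(109) = 109 − 1 = 108 = 2^2 · 3^3.
Test 44^(108/q) mod 109 for each prime factor q of 108:
44^54 ≡ 108 (mod 109)  [q = 2: ≢ 1 ✓]
44^36 ≡ 45 (mod 109)  [q = 3: ≢ 1 ✓]
Every test exponent gives a nontrivial residue, hence 44 generates the full group.

Yes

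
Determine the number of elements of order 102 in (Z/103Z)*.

φ(103) = 103 − 1 = 102 = 2 · 3 · 17.
In a cyclic group of order 102, there are φ(d) elements of order d for each divisor d of 102, and zero for non-divisors.
102 = 2 · 3 · 17 divides 102, and φ(102) = 32.

32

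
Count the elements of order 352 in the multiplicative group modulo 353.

160

φ(353) = 353 − 1 = 352 = 2^5 · 11.
Since (Z/353Z)^× is cyclic of order 352, the number of elements of order d is φ(d) when d | 352 and 0 otherwise.
352 = 2^5 · 11 divides 352, and φ(352) = 160.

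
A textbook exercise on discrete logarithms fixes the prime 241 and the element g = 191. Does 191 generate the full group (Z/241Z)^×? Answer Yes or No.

No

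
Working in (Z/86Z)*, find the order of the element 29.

42

ord(29) | φ(86) = φ(2)·φ(43) = 1·42 = 42 = 2 · 3 · 7.
Divisors of 42: 1, 2, 3, 6, 7, 14, 21, 42.
Evaluate successive powers at the divisors of 42:
29^1 ≡ 29 (mod 86)
29^2 ≡ 67 (mod 86)
29^3 ≡ 51 (mod 86)
29^6 ≡ 21 (mod 86)
29^7 ≡ 7 (mod 86)
29^14 ≡ 49 (mod 86)
29^21 ≡ 85 (mod 86)
29^42 ≡ 1 (mod 86) ✓
So ord_86(29) = 42.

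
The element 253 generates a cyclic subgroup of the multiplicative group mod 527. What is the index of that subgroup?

20

By Lagrange's theorem, ord_527(253) divides φ(527) = φ(17·31) = (17−1)·(31−1) = 16·30 = 480 = 2^5 · 3 · 5.
Divisors of 480: 1, 2, 3, 4, 5, 6, 8, 10, 12, 15, 16, 20, 24, 30, 32, 40, 48, 60, 80, 96, 120, 160, 240, 480.
Check 253^d mod 527 for each divisor in increasing order:
253^1 ≡ 253 (mod 527)
253^2 ≡ 242 (mod 527)
253^3 ≡ 94 (mod 527)
253^4 ≡ 67 (mod 527)
253^5 ≡ 87 (mod 527)
253^6 ≡ 404 (mod 527)
253^8 ≡ 273 (mod 527)
253^10 ≡ 191 (mod 527)
253^12 ≡ 373 (mod 527)
253^15 ≡ 280 (mod 527)
253^16 ≡ 222 (mod 527)
253^20 ≡ 118 (mod 527)
253^24 ≡ 1 (mod 527) ✓
The order of 253 is 24, so the subgroup it generates has 24 elements.
The index is φ(527) / ord(253) = 480 / 24 = 20.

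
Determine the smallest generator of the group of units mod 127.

φ(127) = 127 − 1 = 126 = 2 · 3^2 · 7.
Test candidates g = 2, 3, … against the prime factors q ∈ {2, 3, 7} of φ(127): g is a generator iff g^(126/q) ≢ 1 for every such q.
g = 2: 2^63 ≡ 1 — hits 1, so not a primitive root.
g = 3: 3^63 ≡ 126; 3^42 ≡ 107; 3^18 ≡ 4 — none is 1, so 3 is a primitive root.
Hence the least primitive root of 127 is 3.

3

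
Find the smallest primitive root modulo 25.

2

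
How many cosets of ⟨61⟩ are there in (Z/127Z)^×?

6

By Lagrange's theorem, ord_127(61) divides φ(127) = 127 − 1 = 126 = 2 · 3^2 · 7.
Divisors of 126: 1, 2, 3, 6, 7, 9, 14, 18, 21, 42, 63, 126.
Compute 61^d (mod 127) for the divisors d until we hit 1:
61^1 ≡ 61 (mod 127)
61^2 ≡ 38 (mod 127)
61^3 ≡ 32 (mod 127)
61^6 ≡ 8 (mod 127)
61^7 ≡ 107 (mod 127)
61^9 ≡ 2 (mod 127)
61^14 ≡ 19 (mod 127)
61^18 ≡ 4 (mod 127)
61^21 ≡ 1 (mod 127) ✓
The order of 61 is 21, so the subgroup it generates has 21 elements.
[(Z/127Z)^× : ⟨61⟩] = 126/21 = 6.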